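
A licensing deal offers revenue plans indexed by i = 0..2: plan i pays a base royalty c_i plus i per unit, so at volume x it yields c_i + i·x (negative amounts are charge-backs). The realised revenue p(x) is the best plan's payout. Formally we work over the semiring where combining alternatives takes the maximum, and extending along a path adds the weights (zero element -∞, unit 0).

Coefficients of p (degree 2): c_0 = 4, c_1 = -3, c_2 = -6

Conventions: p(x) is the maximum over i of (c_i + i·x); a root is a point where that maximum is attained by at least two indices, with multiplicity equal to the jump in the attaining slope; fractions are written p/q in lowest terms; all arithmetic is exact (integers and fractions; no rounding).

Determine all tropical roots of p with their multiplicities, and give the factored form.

hull edge (i=0, c=4) to (i=2, c=-6): slope -5, span 2
Factored form: p(x) = -6 ⊗ (x ⊕ 5) ⊗ (x ⊕ 5)
Answer: roots = 5 (mult 2)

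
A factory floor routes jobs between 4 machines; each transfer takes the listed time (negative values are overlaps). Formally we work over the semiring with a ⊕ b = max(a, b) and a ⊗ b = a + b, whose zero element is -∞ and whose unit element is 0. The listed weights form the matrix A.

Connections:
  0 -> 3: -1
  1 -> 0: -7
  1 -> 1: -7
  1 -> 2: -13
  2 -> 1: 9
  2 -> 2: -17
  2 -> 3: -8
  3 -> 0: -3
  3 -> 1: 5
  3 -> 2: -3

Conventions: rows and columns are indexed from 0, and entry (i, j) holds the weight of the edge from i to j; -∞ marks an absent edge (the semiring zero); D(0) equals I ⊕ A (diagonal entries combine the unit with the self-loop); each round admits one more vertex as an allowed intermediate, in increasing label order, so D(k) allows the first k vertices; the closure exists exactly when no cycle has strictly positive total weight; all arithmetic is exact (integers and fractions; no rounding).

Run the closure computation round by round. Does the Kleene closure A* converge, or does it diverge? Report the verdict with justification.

D(0):
  [0, -∞, -∞, -1]
  [-7, 0, -13, -∞]
  [-∞, 9, 0, -8]
  [-3, 5, -3, 0]
D(1):
  [0, -∞, -∞, -1]
  [-7, 0, -13, -8]
  [-∞, 9, 0, -8]
  [-3, 5, -3, 0]
D(2):
  [0, -∞, -∞, -1]
  [-7, 0, -13, -8]
  [2, 9, 0, 1]
  [-2, 5, -3, 0]
D(3):
  [0, -∞, -∞, -1]
  [-7, 0, -13, -8]
  [2, 9, 0, 1]
  [-1, 6, -3, 0]
D(4):
  [0, 5, -4, -1]
  [-7, 0, -11, -8]
  [2, 9, 0, 1]
  [-1, 6, -3, 0]
Key observation: every diagonal entry stays at the unit through all rounds, so no improving cycle exists.
Answer: CONVERGES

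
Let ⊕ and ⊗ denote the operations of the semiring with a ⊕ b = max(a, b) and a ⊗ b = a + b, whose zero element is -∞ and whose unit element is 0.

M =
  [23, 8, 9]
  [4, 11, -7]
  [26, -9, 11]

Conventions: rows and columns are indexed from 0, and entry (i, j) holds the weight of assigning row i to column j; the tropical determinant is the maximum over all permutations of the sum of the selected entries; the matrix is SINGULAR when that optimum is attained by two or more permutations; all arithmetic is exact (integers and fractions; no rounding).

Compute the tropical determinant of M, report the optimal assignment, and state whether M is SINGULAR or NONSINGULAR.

σ = (0, 1, 2): 23 + 11 + 11 = 45
σ = (0, 2, 1): 23 + (-7) + (-9) = 7
σ = (1, 0, 2): 8 + 4 + 11 = 23
σ = (1, 2, 0): 8 + (-7) + 26 = 27
σ = (2, 0, 1): 9 + 4 + (-9) = 4
σ = (2, 1, 0): 9 + 11 + 26 = 46
Optimal value attained by: σ = (2, 1, 0).
Answer: det⊕(M) = 46; verdict: NONSINGULAR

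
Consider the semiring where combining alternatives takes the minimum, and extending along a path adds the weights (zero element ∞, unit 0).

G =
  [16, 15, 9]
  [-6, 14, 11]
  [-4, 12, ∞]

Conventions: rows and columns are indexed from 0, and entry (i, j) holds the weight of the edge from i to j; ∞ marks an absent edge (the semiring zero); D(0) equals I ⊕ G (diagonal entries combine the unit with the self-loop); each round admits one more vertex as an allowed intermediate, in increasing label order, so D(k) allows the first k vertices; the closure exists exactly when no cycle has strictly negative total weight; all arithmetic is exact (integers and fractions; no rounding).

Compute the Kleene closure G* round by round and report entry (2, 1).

D(0):
  [0, 15, 9]
  [-6, 0, 11]
  [-4, 12, 0]
D(1):
  [0, 15, 9]
  [-6, 0, 3]
  [-4, 11, 0]
D(2):
  [0, 15, 9]
  [-6, 0, 3]
  [-4, 11, 0]
D(3):
  [0, 15, 9]
  [-6, 0, 3]
  [-4, 11, 0]
Answer: G*[2][1] = 11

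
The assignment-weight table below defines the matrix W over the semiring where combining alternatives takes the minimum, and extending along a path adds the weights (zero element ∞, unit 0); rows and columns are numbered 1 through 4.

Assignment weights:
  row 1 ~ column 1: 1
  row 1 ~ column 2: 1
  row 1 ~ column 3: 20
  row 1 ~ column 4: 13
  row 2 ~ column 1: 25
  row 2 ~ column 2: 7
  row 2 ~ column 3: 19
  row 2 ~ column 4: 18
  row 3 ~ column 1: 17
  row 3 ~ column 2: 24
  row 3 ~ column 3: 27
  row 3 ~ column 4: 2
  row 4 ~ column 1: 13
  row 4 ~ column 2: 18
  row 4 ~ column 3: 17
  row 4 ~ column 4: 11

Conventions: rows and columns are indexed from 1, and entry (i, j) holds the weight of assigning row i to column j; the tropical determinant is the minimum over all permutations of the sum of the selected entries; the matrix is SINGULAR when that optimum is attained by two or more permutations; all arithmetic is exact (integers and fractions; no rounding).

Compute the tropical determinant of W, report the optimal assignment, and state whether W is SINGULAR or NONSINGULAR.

σ = (1, 2, 3, 4): 1 + 7 + 27 + 11 = 46
σ = (1, 2, 4, 3): 1 + 7 + 2 + 17 = 27
σ = (1, 3, 2, 4): 1 + 19 + 24 + 11 = 55
σ = (1, 3, 4, 2): 1 + 19 + 2 + 18 = 40
σ = (1, 4, 2, 3): 1 + 18 + 24 + 17 = 60
σ = (1, 4, 3, 2): 1 + 18 + 27 + 18 = 64
σ = (2, 1, 3, 4): 1 + 25 + 27 + 11 = 64
σ = (2, 1, 4, 3): 1 + 25 + 2 + 17 = 45
σ = (2, 3, 1, 4): 1 + 19 + 17 + 11 = 48
σ = (2, 3, 4, 1): 1 + 19 + 2 + 13 = 35
σ = (2, 4, 1, 3): 1 + 18 + 17 + 17 = 53
σ = (2, 4, 3, 1): 1 + 18 + 27 + 13 = 59
σ = (3, 1, 2, 4): 20 + 25 + 24 + 11 = 80
σ = (3, 1, 4, 2): 20 + 25 + 2 + 18 = 65
σ = (3, 2, 1, 4): 20 + 7 + 17 + 11 = 55
σ = (3, 2, 4, 1): 20 + 7 + 2 + 13 = 42
σ = (3, 4, 1, 2): 20 + 18 + 17 + 18 = 73
σ = (3, 4, 2, 1): 20 + 18 + 24 + 13 = 75
σ = (4, 1, 2, 3): 13 + 25 + 24 + 17 = 79
σ = (4, 1, 3, 2): 13 + 25 + 27 + 18 = 83
σ = (4, 2, 1, 3): 13 + 7 + 17 + 17 = 54
σ = (4, 2, 3, 1): 13 + 7 + 27 + 13 = 60
σ = (4, 3, 1, 2): 13 + 19 + 17 + 18 = 67
σ = (4, 3, 2, 1): 13 + 19 + 24 + 13 = 69
Optimal value attained by: σ = (1, 2, 4, 3).
Answer: det⊕(W) = 27; verdict: NONSINGULAR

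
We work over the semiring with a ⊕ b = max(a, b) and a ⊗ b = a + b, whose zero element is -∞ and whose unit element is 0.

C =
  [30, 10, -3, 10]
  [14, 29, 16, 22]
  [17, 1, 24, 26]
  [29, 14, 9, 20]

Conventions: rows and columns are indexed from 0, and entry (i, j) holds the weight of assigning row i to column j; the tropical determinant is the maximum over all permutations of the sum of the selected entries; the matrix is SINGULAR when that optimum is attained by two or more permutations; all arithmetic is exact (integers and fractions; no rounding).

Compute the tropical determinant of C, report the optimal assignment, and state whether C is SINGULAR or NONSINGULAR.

σ = (0, 1, 2, 3): 30 + 29 + 24 + 20 = 103
σ = (0, 1, 3, 2): 30 + 29 + 26 + 9 = 94
σ = (0, 2, 1, 3): 30 + 16 + 1 + 20 = 67
σ = (0, 2, 3, 1): 30 + 16 + 26 + 14 = 86
σ = (0, 3, 1, 2): 30 + 22 + 1 + 9 = 62
σ = (0, 3, 2, 1): 30 + 22 + 24 + 14 = 90
σ = (1, 0, 2, 3): 10 + 14 + 24 + 20 = 68
σ = (1, 0, 3, 2): 10 + 14 + 26 + 9 = 59
σ = (1, 2, 0, 3): 10 + 16 + 17 + 20 = 63
σ = (1, 2, 3, 0): 10 + 16 + 26 + 29 = 81
σ = (1, 3, 0, 2): 10 + 22 + 17 + 9 = 58
σ = (1, 3, 2, 0): 10 + 22 + 24 + 29 = 85
σ = (2, 0, 1, 3): (-3) + 14 + 1 + 20 = 32
σ = (2, 0, 3, 1): (-3) + 14 + 26 + 14 = 51
σ = (2, 1, 0, 3): (-3) + 29 + 17 + 20 = 63
σ = (2, 1, 3, 0): (-3) + 29 + 26 + 29 = 81
σ = (2, 3, 0, 1): (-3) + 22 + 17 + 14 = 50
σ = (2, 3, 1, 0): (-3) + 22 + 1 + 29 = 49
σ = (3, 0, 1, 2): 10 + 14 + 1 + 9 = 34
σ = (3, 0, 2, 1): 10 + 14 + 24 + 14 = 62
σ = (3, 1, 0, 2): 10 + 29 + 17 + 9 = 65
σ = (3, 1, 2, 0): 10 + 29 + 24 + 29 = 92
σ = (3, 2, 0, 1): 10 + 16 + 17 + 14 = 57
σ = (3, 2, 1, 0): 10 + 16 + 1 + 29 = 56
Optimal value attained by: σ = (0, 1, 2, 3).
Answer: det⊕(C) = 103; verdict: NONSINGULAR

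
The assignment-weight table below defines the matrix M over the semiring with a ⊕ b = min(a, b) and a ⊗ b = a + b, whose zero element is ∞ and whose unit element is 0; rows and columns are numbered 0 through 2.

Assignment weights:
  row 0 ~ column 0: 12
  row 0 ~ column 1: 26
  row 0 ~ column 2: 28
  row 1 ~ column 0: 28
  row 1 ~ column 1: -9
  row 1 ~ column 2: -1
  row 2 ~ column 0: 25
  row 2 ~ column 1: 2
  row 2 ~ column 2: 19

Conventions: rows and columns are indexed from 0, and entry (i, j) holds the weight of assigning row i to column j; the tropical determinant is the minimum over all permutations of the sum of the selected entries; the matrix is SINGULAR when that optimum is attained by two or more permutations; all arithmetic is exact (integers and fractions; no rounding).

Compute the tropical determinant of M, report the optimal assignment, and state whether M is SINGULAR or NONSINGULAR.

σ = (0, 1, 2): 12 + (-9) + 19 = 22
σ = (0, 2, 1): 12 + (-1) + 2 = 13
σ = (1, 0, 2): 26 + 28 + 19 = 73
σ = (1, 2, 0): 26 + (-1) + 25 = 50
σ = (2, 0, 1): 28 + 28 + 2 = 58
σ = (2, 1, 0): 28 + (-9) + 25 = 44
Optimal value attained by: σ = (0, 2, 1).
Answer: det⊕(M) = 13; verdict: NONSINGULAR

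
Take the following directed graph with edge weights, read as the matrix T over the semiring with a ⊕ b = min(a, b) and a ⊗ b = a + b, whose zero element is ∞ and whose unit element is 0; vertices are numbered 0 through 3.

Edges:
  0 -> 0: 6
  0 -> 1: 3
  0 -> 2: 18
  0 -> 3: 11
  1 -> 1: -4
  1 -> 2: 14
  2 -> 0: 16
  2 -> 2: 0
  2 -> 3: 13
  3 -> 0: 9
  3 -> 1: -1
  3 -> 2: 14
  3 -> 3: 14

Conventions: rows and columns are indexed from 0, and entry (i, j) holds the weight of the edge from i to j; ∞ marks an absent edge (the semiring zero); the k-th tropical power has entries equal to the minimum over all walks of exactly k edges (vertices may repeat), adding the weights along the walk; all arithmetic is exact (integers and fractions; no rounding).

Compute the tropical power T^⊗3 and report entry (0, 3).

T^⊗2:
  [12, -1, 17, 17]
  [30, -8, 10, 27]
  [16, 12, 0, 13]
  [15, -5, 13, 20]
T^⊗3:
  [18, -5, 13, 23]
  [26, -12, 6, 23]
  [16, 8, 0, 13]
  [21, -9, 9, 26]
Key observation: the optimum is the walk 0->0->0->3, with weight 6 + 6 + 11 = 23.
Optimal value attained by: walk 0->0->0->3.
Answer: (T^⊗3)[0][3] = 23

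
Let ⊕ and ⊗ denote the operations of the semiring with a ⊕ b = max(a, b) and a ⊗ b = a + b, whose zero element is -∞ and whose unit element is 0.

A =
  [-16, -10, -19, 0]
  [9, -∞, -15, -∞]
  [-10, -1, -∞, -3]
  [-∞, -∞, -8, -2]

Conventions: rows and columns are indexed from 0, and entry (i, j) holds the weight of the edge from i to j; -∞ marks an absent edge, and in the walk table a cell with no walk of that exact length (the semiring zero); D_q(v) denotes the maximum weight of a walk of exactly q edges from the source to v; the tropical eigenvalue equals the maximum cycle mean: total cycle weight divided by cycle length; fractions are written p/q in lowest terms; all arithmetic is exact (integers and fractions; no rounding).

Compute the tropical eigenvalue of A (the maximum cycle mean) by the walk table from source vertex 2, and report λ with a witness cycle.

q=0: [-∞, -∞, 0, -∞]
q=1: [-10, -1, -∞, -3]
q=2: [8, -20, -11, -5]
q=3: [-8, -2, -11, 8]
q=4: [7, -12, 0, 6]
Optimal cycle mean attained by: cycle 0->3->2->1->0, total 0 + (-8) + (-1) + 9, length 4.
Answer: λ = 0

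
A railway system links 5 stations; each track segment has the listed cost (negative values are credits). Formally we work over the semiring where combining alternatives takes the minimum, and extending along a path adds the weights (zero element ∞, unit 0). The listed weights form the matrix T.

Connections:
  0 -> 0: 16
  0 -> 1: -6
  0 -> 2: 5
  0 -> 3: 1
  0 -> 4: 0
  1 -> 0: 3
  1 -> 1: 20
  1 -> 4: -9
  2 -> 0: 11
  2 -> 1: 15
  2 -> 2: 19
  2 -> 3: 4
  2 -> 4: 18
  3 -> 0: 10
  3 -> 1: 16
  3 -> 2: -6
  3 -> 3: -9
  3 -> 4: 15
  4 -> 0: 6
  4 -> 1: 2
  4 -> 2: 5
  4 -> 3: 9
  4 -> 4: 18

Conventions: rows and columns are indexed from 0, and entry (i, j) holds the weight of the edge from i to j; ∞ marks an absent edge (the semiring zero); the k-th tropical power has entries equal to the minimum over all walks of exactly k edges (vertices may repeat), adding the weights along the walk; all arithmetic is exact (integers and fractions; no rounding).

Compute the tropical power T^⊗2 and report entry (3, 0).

T^⊗2:
  [-3, 2, -5, -8, -15]
  [-3, -7, -4, 0, 3]
  [14, 5, -2, -5, 6]
  [1, 4, -15, -18, 6]
  [5, 0, 3, 0, -7]
Key observation: the optimum is the walk 3->3->0, with weight (-9) + 10 = 1.
Optimal value attained by: walk 3->3->0.
Answer: (T^⊗2)[3][0] = 1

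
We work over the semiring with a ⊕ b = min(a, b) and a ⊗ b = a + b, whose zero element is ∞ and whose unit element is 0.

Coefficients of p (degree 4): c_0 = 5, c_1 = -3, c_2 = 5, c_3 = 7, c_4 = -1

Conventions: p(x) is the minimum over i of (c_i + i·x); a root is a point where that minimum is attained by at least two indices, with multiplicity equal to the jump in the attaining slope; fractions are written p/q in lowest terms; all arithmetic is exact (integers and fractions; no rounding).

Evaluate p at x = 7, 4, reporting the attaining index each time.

p(7) = min(5+0·7=5, -3+1·7=4, 5+2·7=19, 7+3·7=28, -1+4·7=27) = 4 (attained by i=1)
p(4) = min(5+0·4=5, -3+1·4=1, 5+2·4=13, 7+3·4=19, -1+4·4=15) = 1 (attained by i=1)
Answer: p(7) = 4; p(4) = 1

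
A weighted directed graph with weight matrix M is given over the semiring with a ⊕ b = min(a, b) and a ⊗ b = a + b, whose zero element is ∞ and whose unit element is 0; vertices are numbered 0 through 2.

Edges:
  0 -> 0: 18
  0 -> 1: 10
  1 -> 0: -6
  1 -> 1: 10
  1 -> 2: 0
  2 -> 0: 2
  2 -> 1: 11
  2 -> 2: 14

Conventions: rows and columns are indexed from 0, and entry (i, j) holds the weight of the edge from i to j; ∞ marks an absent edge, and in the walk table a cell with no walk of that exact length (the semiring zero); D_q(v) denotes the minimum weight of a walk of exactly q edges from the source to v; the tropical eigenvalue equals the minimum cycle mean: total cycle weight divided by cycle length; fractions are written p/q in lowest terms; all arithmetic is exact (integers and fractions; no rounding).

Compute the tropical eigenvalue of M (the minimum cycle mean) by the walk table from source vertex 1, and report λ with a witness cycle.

q=0: [∞, 0, ∞]
q=1: [-6, 10, 0]
q=2: [2, 4, 10]
q=3: [-2, 12, 4]
Optimal cycle mean attained by: cycle 0->1->0, total 10 + (-6), length 2.
Answer: λ = 2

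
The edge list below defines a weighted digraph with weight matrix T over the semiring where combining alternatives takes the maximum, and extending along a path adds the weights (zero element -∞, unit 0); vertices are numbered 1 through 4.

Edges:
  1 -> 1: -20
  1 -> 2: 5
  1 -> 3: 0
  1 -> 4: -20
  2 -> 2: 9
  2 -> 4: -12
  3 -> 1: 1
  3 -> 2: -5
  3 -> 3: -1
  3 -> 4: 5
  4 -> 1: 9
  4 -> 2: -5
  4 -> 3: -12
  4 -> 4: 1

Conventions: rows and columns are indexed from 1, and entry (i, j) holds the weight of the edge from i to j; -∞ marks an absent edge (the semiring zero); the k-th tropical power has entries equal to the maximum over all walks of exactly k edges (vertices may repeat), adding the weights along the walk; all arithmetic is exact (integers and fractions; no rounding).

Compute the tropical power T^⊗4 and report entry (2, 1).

T^⊗2:
  [1, 14, -1, 5]
  [-3, 18, -24, -3]
  [14, 6, 1, 6]
  [10, 14, 9, 2]
T^⊗3:
  [14, 23, 1, 6]
  [6, 27, -3, 6]
  [15, 19, 14, 7]
  [11, 23, 10, 14]
T^⊗4:
  [15, 32, 14, 11]
  [15, 36, 6, 15]
  [16, 28, 15, 19]
  [23, 32, 11, 15]
Key observation: the optimum is the walk 2->2->2->4->1, with weight 9 + 9 + (-12) + 9 = 15.
Optimal value attained by: walk 2->2->2->4->1.
Answer: (T^⊗4)[2][1] = 15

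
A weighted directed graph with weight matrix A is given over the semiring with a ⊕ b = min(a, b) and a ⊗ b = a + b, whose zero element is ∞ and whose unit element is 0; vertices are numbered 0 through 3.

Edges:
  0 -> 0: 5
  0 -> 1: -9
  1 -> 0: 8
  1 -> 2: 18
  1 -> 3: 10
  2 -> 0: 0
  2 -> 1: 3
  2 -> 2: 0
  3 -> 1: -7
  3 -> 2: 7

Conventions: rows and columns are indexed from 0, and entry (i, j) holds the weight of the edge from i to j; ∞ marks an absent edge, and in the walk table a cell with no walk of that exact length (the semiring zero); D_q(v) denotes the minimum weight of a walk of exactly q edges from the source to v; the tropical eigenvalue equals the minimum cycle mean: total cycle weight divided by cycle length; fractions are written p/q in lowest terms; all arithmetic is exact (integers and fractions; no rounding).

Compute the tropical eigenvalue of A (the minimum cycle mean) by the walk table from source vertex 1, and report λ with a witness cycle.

q=0: [∞, 0, ∞, ∞]
q=1: [8, ∞, 18, 10]
q=2: [13, -1, 17, ∞]
q=3: [7, 4, 17, 9]
q=4: [12, -2, 16, 14]
Optimal cycle mean attained by: cycle 0->1->0, total (-9) + 8, length 2.
Answer: λ = -1/2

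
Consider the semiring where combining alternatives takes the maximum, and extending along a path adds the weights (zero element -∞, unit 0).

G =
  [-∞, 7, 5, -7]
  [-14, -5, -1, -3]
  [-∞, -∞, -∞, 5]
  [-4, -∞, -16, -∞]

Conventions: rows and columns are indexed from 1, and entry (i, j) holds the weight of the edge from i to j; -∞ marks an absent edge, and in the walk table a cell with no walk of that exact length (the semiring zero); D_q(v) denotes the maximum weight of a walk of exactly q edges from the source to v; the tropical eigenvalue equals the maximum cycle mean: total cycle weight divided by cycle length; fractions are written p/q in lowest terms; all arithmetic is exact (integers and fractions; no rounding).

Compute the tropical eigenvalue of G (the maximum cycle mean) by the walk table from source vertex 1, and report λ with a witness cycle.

q=0: [0, -∞, -∞, -∞]
q=1: [-∞, 7, 5, -7]
q=2: [-7, 2, 6, 10]
q=3: [6, 0, 1, 11]
q=4: [7, 13, 11, 6]
Optimal cycle mean attained by: cycle 1->3->4->1, total 5 + 5 + (-4), length 3.
Answer: λ = 2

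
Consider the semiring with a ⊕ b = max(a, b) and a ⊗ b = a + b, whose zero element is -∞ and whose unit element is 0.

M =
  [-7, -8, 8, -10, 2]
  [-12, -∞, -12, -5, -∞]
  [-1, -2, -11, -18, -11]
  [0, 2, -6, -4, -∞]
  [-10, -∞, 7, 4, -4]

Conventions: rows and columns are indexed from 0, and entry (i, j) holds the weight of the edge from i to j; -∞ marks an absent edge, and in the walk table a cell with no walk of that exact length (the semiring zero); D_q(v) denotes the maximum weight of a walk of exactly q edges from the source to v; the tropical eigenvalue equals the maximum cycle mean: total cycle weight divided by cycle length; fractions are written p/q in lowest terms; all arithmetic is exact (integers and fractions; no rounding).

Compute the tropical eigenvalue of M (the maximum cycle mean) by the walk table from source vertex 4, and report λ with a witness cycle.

q=0: [-∞, -∞, -∞, -∞, 0]
q=1: [-10, -∞, 7, 4, -4]
q=2: [6, 6, 3, 0, -4]
q=3: [2, 2, 14, 1, 8]
q=4: [13, 12, 15, 12, 4]
q=5: [14, 14, 21, 8, 15]
Optimal cycle mean attained by: cycle 0->2->0, total 8 + (-1), length 2.
Answer: λ = 7/2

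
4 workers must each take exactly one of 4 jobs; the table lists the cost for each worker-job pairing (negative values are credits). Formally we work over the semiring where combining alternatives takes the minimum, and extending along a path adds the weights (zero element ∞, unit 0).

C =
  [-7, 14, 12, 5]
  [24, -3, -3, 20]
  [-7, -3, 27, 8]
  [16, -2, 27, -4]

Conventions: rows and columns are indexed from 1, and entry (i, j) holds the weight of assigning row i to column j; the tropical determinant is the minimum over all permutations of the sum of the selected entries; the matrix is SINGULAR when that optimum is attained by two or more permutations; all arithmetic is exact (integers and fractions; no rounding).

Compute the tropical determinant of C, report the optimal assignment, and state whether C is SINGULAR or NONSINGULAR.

σ = (1, 2, 3, 4): (-7) + (-3) + 27 + (-4) = 13
σ = (1, 2, 4, 3): (-7) + (-3) + 8 + 27 = 25
σ = (1, 3, 2, 4): (-7) + (-3) + (-3) + (-4) = -17
σ = (1, 3, 4, 2): (-7) + (-3) + 8 + (-2) = -4
σ = (1, 4, 2, 3): (-7) + 20 + (-3) + 27 = 37
σ = (1, 4, 3, 2): (-7) + 20 + 27 + (-2) = 38
σ = (2, 1, 3, 4): 14 + 24 + 27 + (-4) = 61
σ = (2, 1, 4, 3): 14 + 24 + 8 + 27 = 73
σ = (2, 3, 1, 4): 14 + (-3) + (-7) + (-4) = 0
σ = (2, 3, 4, 1): 14 + (-3) + 8 + 16 = 35
σ = (2, 4, 1, 3): 14 + 20 + (-7) + 27 = 54
σ = (2, 4, 3, 1): 14 + 20 + 27 + 16 = 77
σ = (3, 1, 2, 4): 12 + 24 + (-3) + (-4) = 29
σ = (3, 1, 4, 2): 12 + 24 + 8 + (-2) = 42
σ = (3, 2, 1, 4): 12 + (-3) + (-7) + (-4) = -2
σ = (3, 2, 4, 1): 12 + (-3) + 8 + 16 = 33
σ = (3, 4, 1, 2): 12 + 20 + (-7) + (-2) = 23
σ = (3, 4, 2, 1): 12 + 20 + (-3) + 16 = 45
σ = (4, 1, 2, 3): 5 + 24 + (-3) + 27 = 53
σ = (4, 1, 3, 2): 5 + 24 + 27 + (-2) = 54
σ = (4, 2, 1, 3): 5 + (-3) + (-7) + 27 = 22
σ = (4, 2, 3, 1): 5 + (-3) + 27 + 16 = 45
σ = (4, 3, 1, 2): 5 + (-3) + (-7) + (-2) = -7
σ = (4, 3, 2, 1): 5 + (-3) + (-3) + 16 = 15
Optimal value attained by: σ = (1, 3, 2, 4).
Answer: det⊕(C) = -17; verdict: NONSINGULAR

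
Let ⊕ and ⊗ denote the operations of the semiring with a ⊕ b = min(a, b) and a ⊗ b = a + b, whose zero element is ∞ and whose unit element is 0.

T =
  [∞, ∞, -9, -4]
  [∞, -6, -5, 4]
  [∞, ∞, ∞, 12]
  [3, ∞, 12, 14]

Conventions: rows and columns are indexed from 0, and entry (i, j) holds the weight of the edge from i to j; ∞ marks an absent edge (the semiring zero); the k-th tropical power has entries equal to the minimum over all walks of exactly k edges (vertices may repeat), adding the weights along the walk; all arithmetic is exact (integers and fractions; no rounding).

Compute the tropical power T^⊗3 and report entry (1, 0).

T^⊗2:
  [-1, ∞, 8, 3]
  [7, -12, -11, -2]
  [15, ∞, 24, 26]
  [17, ∞, -6, -1]
T^⊗3:
  [6, ∞, -10, -5]
  [1, -18, -17, -8]
  [29, ∞, 6, 11]
  [2, ∞, 8, 6]
Key observation: the optimum is the walk 1->1->3->0, with weight (-6) + 4 + 3 = 1.
Optimal value attained by: walk 1->1->3->0.
Answer: (T^⊗3)[1][0] = 1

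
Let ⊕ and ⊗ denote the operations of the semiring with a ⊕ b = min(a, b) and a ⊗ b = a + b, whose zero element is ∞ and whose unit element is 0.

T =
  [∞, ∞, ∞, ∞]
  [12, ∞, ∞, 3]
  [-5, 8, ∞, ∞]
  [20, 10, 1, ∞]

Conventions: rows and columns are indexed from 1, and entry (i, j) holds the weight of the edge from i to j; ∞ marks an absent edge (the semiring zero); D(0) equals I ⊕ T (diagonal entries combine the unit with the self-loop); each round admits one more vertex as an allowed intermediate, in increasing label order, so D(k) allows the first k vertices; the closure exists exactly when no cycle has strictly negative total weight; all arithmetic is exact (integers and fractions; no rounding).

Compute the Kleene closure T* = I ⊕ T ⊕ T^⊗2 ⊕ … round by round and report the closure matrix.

D(0):
  [0, ∞, ∞, ∞]
  [12, 0, ∞, 3]
  [-5, 8, 0, ∞]
  [20, 10, 1, 0]
D(1):
  [0, ∞, ∞, ∞]
  [12, 0, ∞, 3]
  [-5, 8, 0, ∞]
  [20, 10, 1, 0]
D(2):
  [0, ∞, ∞, ∞]
  [12, 0, ∞, 3]
  [-5, 8, 0, 11]
  [20, 10, 1, 0]
D(3):
  [0, ∞, ∞, ∞]
  [12, 0, ∞, 3]
  [-5, 8, 0, 11]
  [-4, 9, 1, 0]
D(4):
  [0, ∞, ∞, ∞]
  [-1, 0, 4, 3]
  [-5, 8, 0, 11]
  [-4, 9, 1, 0]
Answer: T* = [[0, ∞, ∞, ∞], [-1, 0, 4, 3], [-5, 8, 0, 11], [-4, 9, 1, 0]]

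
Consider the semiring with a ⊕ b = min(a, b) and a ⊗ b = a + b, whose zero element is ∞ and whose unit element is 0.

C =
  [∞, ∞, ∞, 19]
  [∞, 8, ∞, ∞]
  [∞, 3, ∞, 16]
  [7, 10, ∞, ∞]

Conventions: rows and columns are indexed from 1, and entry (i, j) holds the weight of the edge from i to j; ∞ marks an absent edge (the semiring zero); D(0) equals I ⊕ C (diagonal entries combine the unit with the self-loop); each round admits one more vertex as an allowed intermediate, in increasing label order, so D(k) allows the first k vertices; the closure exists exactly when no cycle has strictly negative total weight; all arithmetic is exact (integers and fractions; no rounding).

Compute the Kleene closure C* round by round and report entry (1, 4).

D(0):
  [0, ∞, ∞, 19]
  [∞, 0, ∞, ∞]
  [∞, 3, 0, 16]
  [7, 10, ∞, 0]
D(1):
  [0, ∞, ∞, 19]
  [∞, 0, ∞, ∞]
  [∞, 3, 0, 16]
  [7, 10, ∞, 0]
D(2):
  [0, ∞, ∞, 19]
  [∞, 0, ∞, ∞]
  [∞, 3, 0, 16]
  [7, 10, ∞, 0]
D(3):
  [0, ∞, ∞, 19]
  [∞, 0, ∞, ∞]
  [∞, 3, 0, 16]
  [7, 10, ∞, 0]
D(4):
  [0, 29, ∞, 19]
  [∞, 0, ∞, ∞]
  [23, 3, 0, 16]
  [7, 10, ∞, 0]
Answer: C*[1][4] = 19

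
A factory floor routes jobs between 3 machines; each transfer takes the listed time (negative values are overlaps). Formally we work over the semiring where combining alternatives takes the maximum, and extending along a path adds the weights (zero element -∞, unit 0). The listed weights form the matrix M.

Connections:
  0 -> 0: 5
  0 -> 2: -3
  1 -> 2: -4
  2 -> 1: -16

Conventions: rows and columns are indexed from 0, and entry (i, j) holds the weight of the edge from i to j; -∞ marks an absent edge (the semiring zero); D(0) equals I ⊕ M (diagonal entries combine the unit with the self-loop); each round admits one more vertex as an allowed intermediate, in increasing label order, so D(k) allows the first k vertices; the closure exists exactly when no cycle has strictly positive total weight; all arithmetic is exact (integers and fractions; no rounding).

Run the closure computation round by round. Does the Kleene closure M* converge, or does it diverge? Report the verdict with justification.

Detection: at round 0, diagonal entry (0, 0) turns strictly positive.
Key observation: the cycle 0->0 has total weight 5, which is strictly positive.
Answer: DIVERGES — positive cycle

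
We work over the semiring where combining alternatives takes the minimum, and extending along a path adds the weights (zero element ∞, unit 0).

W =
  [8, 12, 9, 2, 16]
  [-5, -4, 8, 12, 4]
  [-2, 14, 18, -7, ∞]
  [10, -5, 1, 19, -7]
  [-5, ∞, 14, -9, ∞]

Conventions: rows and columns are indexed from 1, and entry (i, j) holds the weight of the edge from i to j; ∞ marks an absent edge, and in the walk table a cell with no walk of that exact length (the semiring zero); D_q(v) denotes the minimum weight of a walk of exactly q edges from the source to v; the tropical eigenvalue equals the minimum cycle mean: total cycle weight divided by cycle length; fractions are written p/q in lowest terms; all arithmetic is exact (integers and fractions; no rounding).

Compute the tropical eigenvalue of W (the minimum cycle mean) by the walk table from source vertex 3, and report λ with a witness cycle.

q=0: [∞, ∞, 0, ∞, ∞]
q=1: [-2, 14, 18, -7, ∞]
q=2: [3, -12, -6, 0, -14]
q=3: [-19, -16, -4, -23, -8]
q=4: [-21, -28, -22, -17, -30]
q=5: [-35, -32, -20, -39, -24]
Optimal cycle mean attained by: cycle 4->5->4, total (-7) + (-9), length 2.
Answer: λ = -8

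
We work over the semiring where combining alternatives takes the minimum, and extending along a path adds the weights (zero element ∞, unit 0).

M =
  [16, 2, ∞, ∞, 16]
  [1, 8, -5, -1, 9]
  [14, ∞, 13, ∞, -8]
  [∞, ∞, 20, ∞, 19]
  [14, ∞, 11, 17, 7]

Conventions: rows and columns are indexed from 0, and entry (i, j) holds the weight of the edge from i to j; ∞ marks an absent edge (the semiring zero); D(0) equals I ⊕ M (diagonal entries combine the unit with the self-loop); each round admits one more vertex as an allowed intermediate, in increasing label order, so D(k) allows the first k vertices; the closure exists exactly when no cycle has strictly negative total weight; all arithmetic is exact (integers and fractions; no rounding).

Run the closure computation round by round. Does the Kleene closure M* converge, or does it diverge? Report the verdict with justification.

D(0):
  [0, 2, ∞, ∞, 16]
  [1, 0, -5, -1, 9]
  [14, ∞, 0, ∞, -8]
  [∞, ∞, 20, 0, 19]
  [14, ∞, 11, 17, 0]
D(1):
  [0, 2, ∞, ∞, 16]
  [1, 0, -5, -1, 9]
  [14, 16, 0, ∞, -8]
  [∞, ∞, 20, 0, 19]
  [14, 16, 11, 17, 0]
D(2):
  [0, 2, -3, 1, 11]
  [1, 0, -5, -1, 9]
  [14, 16, 0, 15, -8]
  [∞, ∞, 20, 0, 19]
  [14, 16, 11, 15, 0]
D(3):
  [0, 2, -3, 1, -11]
  [1, 0, -5, -1, -13]
  [14, 16, 0, 15, -8]
  [34, 36, 20, 0, 12]
  [14, 16, 11, 15, 0]
D(4):
  [0, 2, -3, 1, -11]
  [1, 0, -5, -1, -13]
  [14, 16, 0, 15, -8]
  [34, 36, 20, 0, 12]
  [14, 16, 11, 15, 0]
D(5):
  [0, 2, -3, 1, -11]
  [1, 0, -5, -1, -13]
  [6, 8, 0, 7, -8]
  [26, 28, 20, 0, 12]
  [14, 16, 11, 15, 0]
Key observation: every diagonal entry stays at the unit through all rounds, so no improving cycle exists.
Answer: CONVERGES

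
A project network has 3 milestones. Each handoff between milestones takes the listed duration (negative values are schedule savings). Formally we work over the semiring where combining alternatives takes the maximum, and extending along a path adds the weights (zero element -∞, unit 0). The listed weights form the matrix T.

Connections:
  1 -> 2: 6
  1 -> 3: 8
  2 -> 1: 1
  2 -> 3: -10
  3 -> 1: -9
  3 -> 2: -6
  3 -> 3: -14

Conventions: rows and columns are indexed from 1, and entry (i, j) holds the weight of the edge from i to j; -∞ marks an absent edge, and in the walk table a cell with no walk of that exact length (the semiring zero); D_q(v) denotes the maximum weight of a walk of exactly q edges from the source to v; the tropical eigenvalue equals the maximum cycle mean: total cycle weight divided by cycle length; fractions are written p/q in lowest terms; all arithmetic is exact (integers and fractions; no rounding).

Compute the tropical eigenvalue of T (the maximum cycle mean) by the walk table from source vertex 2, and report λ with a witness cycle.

q=0: [-∞, 0, -∞]
q=1: [1, -∞, -10]
q=2: [-19, 7, 9]
q=3: [8, 3, -3]
Optimal cycle mean attained by: cycle 1->2->1, total 6 + 1, length 2.
Answer: λ = 7/2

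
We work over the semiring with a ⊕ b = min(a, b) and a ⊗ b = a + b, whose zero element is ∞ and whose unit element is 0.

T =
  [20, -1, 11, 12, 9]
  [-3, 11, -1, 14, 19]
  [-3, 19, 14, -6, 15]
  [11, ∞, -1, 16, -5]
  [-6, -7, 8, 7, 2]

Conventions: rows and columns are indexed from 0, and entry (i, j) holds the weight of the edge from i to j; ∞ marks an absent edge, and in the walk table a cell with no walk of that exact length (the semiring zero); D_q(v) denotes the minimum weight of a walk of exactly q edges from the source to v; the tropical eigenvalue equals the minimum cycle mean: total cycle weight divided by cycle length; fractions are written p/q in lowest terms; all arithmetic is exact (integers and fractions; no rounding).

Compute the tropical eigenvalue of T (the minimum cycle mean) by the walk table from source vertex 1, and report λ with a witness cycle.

q=0: [∞, 0, ∞, ∞, ∞]
q=1: [-3, 11, -1, 14, 19]
q=2: [-4, -4, 8, -7, 6]
q=3: [-7, -5, -8, 2, -12]
q=4: [-18, -19, -6, -14, -10]
q=5: [-22, -19, -20, -12, -19]
Optimal cycle mean attained by: cycle 1->2->3->4->1, total (-1) + (-6) + (-5) + (-7), length 4.
Answer: λ = -19/4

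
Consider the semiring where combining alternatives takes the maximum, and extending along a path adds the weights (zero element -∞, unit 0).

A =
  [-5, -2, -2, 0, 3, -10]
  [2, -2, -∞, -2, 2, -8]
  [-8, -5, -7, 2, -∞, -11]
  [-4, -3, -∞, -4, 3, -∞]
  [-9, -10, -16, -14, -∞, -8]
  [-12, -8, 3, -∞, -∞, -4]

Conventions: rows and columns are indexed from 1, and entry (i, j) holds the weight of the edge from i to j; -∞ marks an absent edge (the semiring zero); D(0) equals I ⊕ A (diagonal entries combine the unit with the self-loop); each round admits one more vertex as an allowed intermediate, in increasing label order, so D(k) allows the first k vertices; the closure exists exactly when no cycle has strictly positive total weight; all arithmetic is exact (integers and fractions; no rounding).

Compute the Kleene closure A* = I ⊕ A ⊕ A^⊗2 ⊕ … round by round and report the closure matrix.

D(0):
  [0, -2, -2, 0, 3, -10]
  [2, 0, -∞, -2, 2, -8]
  [-8, -5, 0, 2, -∞, -11]
  [-4, -3, -∞, 0, 3, -∞]
  [-9, -10, -16, -14, 0, -8]
  [-12, -8, 3, -∞, -∞, 0]
D(1):
  [0, -2, -2, 0, 3, -10]
  [2, 0, 0, 2, 5, -8]
  [-8, -5, 0, 2, -5, -11]
  [-4, -3, -6, 0, 3, -14]
  [-9, -10, -11, -9, 0, -8]
  [-12, -8, 3, -12, -9, 0]
D(2):
  [0, -2, -2, 0, 3, -10]
  [2, 0, 0, 2, 5, -8]
  [-3, -5, 0, 2, 0, -11]
  [-1, -3, -3, 0, 3, -11]
  [-8, -10, -10, -8, 0, -8]
  [-6, -8, 3, -6, -3, 0]
D(3):
  [0, -2, -2, 0, 3, -10]
  [2, 0, 0, 2, 5, -8]
  [-3, -5, 0, 2, 0, -11]
  [-1, -3, -3, 0, 3, -11]
  [-8, -10, -10, -8, 0, -8]
  [0, -2, 3, 5, 3, 0]
D(4):
  [0, -2, -2, 0, 3, -10]
  [2, 0, 0, 2, 5, -8]
  [1, -1, 0, 2, 5, -9]
  [-1, -3, -3, 0, 3, -11]
  [-8, -10, -10, -8, 0, -8]
  [4, 2, 3, 5, 8, 0]
D(5):
  [0, -2, -2, 0, 3, -5]
  [2, 0, 0, 2, 5, -3]
  [1, -1, 0, 2, 5, -3]
  [-1, -3, -3, 0, 3, -5]
  [-8, -10, -10, -8, 0, -8]
  [4, 2, 3, 5, 8, 0]
D(6):
  [0, -2, -2, 0, 3, -5]
  [2, 0, 0, 2, 5, -3]
  [1, -1, 0, 2, 5, -3]
  [-1, -3, -2, 0, 3, -5]
  [-4, -6, -5, -3, 0, -8]
  [4, 2, 3, 5, 8, 0]
Answer: A* = [[0, -2, -2, 0, 3, -5], [2, 0, 0, 2, 5, -3], [1, -1, 0, 2, 5, -3], [-1, -3, -2, 0, 3, -5], [-4, -6, -5, -3, 0, -8], [4, 2, 3, 5, 8, 0]]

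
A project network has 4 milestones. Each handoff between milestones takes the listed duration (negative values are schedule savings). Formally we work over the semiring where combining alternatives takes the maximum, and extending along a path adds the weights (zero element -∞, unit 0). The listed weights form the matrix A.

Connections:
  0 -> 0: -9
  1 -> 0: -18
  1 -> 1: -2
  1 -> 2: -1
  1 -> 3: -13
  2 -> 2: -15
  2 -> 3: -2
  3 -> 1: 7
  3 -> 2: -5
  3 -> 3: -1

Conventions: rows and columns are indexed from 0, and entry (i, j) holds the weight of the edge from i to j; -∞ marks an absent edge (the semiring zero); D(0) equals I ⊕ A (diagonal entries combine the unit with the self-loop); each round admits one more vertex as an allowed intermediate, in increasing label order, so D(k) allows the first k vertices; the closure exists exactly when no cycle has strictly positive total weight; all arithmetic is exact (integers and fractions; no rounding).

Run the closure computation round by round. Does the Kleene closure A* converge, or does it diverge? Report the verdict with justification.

D(0):
  [0, -∞, -∞, -∞]
  [-18, 0, -1, -13]
  [-∞, -∞, 0, -2]
  [-∞, 7, -5, 0]
D(1):
  [0, -∞, -∞, -∞]
  [-18, 0, -1, -13]
  [-∞, -∞, 0, -2]
  [-∞, 7, -5, 0]
D(2):
  [0, -∞, -∞, -∞]
  [-18, 0, -1, -13]
  [-∞, -∞, 0, -2]
  [-11, 7, 6, 0]
Detection: at round 3, diagonal entry (3, 3) turns strictly positive.
Key observation: the cycle 3->1->2->3 has total weight 7 + (-1) + (-2), which is strictly positive.
Answer: DIVERGES — positive cycle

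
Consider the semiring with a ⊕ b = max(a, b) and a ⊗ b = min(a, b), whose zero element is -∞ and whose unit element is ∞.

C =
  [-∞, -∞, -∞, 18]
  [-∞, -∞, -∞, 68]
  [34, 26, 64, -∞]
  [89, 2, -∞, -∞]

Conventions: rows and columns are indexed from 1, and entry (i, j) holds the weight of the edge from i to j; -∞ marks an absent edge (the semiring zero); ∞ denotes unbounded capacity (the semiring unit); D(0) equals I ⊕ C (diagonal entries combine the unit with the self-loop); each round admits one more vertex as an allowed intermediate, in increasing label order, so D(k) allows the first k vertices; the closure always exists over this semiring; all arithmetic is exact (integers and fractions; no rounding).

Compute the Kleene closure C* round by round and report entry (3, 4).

D(0):
  [∞, -∞, -∞, 18]
  [-∞, ∞, -∞, 68]
  [34, 26, ∞, -∞]
  [89, 2, -∞, ∞]
D(1):
  [∞, -∞, -∞, 18]
  [-∞, ∞, -∞, 68]
  [34, 26, ∞, 18]
  [89, 2, -∞, ∞]
D(2):
  [∞, -∞, -∞, 18]
  [-∞, ∞, -∞, 68]
  [34, 26, ∞, 26]
  [89, 2, -∞, ∞]
D(3):
  [∞, -∞, -∞, 18]
  [-∞, ∞, -∞, 68]
  [34, 26, ∞, 26]
  [89, 2, -∞, ∞]
D(4):
  [∞, 2, -∞, 18]
  [68, ∞, -∞, 68]
  [34, 26, ∞, 26]
  [89, 2, -∞, ∞]
Answer: C*[3][4] = 26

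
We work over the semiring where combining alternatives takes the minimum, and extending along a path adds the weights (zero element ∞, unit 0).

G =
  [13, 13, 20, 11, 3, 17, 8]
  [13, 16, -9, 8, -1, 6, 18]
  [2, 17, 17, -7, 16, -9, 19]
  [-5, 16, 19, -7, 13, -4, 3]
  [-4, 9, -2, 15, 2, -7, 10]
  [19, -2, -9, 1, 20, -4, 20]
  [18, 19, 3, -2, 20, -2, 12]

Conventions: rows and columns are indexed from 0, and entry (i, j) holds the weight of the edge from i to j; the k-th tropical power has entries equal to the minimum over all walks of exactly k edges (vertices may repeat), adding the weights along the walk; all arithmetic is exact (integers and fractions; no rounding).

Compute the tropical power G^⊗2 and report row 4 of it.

G^⊗2:
  [-1, 12, 1, 4, 5, -4, 13]
  [-7, 4, -3, -16, 1, -18, 9]
  [-12, -11, -18, -14, 5, -13, -4]
  [-12, -6, -13, -14, -2, -11, -4]
  [-2, -9, -16, -9, -1, -11, 4]
  [-7, -6, -13, -16, -3, -18, 4]
  [-7, -4, -11, -9, 11, -6, 1]
Answer: row 4 of G^⊗2 = [-2, -9, -16, -9, -1, -11, 4]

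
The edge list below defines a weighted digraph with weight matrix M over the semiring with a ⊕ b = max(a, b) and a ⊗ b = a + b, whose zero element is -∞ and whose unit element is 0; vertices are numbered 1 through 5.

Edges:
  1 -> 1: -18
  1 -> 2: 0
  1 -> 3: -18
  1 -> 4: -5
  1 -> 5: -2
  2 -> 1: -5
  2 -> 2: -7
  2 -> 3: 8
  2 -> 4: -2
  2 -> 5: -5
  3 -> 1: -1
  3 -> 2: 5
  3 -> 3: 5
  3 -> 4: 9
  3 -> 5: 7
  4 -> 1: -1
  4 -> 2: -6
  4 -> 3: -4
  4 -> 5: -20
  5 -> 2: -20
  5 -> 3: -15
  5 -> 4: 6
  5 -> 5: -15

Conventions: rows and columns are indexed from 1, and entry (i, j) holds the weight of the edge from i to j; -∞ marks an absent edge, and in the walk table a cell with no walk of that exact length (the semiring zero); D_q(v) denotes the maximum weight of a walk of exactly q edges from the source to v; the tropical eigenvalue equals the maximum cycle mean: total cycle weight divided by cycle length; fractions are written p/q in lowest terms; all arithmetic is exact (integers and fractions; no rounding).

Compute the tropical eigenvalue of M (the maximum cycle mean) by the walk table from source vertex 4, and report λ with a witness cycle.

q=0: [-∞, -∞, -∞, 0, -∞]
q=1: [-1, -6, -4, -∞, -20]
q=2: [-5, 1, 2, 5, 3]
q=3: [4, 7, 9, 11, 9]
q=4: [10, 14, 15, 18, 16]
q=5: [17, 20, 22, 24, 22]
Optimal cycle mean attained by: cycle 2->3->2, total 8 + 5, length 2.
Answer: λ = 13/2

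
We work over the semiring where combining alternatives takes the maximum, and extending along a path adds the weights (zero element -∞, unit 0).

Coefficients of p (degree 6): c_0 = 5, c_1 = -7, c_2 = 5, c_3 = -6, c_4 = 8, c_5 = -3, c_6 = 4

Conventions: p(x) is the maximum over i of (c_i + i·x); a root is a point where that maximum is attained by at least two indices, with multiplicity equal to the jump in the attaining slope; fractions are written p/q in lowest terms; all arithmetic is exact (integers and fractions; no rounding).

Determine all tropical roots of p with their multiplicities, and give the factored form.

hull edge (i=0, c=5) to (i=4, c=8): slope 3/4, span 4
hull edge (i=4, c=8) to (i=6, c=4): slope -2, span 2
Factored form: p(x) = 4 ⊗ (x ⊕ (-3/4)) ⊗ (x ⊕ (-3/4)) ⊗ (x ⊕ (-3/4)) ⊗ (x ⊕ (-3/4)) ⊗ (x ⊕ 2) ⊗ (x ⊕ 2)
Answer: roots = -3/4 (mult 4), 2 (mult 2)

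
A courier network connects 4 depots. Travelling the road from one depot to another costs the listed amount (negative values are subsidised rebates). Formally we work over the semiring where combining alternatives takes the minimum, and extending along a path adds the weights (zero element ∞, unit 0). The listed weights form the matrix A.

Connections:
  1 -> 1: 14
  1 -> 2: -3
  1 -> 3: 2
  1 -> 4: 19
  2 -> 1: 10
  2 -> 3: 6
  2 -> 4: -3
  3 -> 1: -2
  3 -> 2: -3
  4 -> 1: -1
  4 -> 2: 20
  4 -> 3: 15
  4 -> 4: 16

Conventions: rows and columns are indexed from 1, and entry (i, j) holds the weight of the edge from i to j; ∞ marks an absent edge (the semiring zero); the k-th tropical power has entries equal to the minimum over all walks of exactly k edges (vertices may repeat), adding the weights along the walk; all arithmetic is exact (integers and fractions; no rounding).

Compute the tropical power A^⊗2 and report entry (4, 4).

A^⊗2:
  [0, -1, 3, -6]
  [-4, 3, 12, 13]
  [7, -5, 0, -6]
  [13, -4, 1, 17]
Key observation: the optimum is the walk 4->2->4, with weight 20 + (-3) = 17.
Optimal value attained by: walk 4->2->4.
Answer: (A^⊗2)[4][4] = 17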